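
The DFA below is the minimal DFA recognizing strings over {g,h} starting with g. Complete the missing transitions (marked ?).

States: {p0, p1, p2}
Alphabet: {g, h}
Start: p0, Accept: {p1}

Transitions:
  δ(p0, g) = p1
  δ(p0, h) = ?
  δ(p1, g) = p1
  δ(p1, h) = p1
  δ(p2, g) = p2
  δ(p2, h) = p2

From the language and accept set, identify what each state tracks — p0: no input read; p1: started with g; p2: started with h (dead).
Each missing δ(q, a) is the state matching the new tracked value after reading a.
δ(p0, h) = p2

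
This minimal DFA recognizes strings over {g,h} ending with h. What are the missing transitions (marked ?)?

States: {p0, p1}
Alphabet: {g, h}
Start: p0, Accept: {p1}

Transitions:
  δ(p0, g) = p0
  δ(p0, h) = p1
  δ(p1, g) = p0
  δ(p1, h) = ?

From the language and accept set, identify what each state tracks — p0: last symbol not h; p1: last symbol is h.
Each missing δ(q, a) is the state matching the new tracked value after reading a.
δ(p1, h) = p1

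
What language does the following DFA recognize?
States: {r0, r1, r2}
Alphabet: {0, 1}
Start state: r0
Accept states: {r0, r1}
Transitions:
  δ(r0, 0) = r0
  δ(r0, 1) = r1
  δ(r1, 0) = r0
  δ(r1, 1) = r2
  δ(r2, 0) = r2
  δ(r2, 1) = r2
Testing a few strings:
  '100' → accept
  '0100' → accept
  '110' → reject
  '1110' → reject
State roles: r0=last symbol not 1 (ok); r1=last symbol 1 (ok); r2=saw 11 (dead)
All binary strings with no two consecutive 1's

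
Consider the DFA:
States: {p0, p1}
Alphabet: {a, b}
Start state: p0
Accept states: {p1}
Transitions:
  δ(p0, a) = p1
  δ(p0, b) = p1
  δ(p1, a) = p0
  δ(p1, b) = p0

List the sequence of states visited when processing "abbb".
read 'a': p0 → p1
  read 'b': p1 → p0
  read 'b': p0 → p1
  read 'b': p1 → p0
p0 -> p1 -> p0 -> p1 -> p0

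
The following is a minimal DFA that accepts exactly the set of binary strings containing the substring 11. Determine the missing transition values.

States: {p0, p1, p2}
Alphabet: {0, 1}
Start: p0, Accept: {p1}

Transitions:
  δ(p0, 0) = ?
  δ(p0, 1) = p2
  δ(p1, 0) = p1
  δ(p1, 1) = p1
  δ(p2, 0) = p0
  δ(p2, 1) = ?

From the language and accept set, identify what each state tracks — p0: no progress toward 11; p1: substring 11 seen; p2: one trailing 1.
Each missing δ(q, a) is the state matching the new tracked value after reading a.
δ(p0, 0) = p0; δ(p2, 1) = p1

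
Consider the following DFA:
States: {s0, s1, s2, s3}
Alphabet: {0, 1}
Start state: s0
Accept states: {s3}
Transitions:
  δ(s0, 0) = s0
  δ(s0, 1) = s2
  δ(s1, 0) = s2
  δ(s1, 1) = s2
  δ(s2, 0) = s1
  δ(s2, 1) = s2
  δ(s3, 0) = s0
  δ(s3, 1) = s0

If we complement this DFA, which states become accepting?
Complement accept states = All states \ Original accept states
= {s0, s1, s2, s3} \ {s3}
{s0, s1, s2}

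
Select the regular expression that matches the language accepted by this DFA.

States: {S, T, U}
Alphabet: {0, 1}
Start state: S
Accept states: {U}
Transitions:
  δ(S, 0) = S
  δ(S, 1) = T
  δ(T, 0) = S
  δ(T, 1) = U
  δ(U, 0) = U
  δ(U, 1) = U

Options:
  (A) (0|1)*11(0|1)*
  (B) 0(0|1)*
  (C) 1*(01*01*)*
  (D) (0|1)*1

Check each option against the DFA on short strings; one disagreement eliminates an option:
  (A) (0|1)*11(0|1)*: agrees with the DFA on every string of length ≤ 6
  (B) 0(0|1)*: on '0' the DFA goes S → S and rejects (S ∉ Accept), but the regex matches it → eliminate
  (C) 1*(01*01*)*: on ε the DFA stays in S and rejects (S ∉ Accept), but the regex matches it → eliminate
  (D) (0|1)*1: on '1' the DFA goes S → T and rejects (T ∉ Accept), but the regex matches it → eliminate
Only (A) is consistent with the DFA.
(A) (0|1)*11(0|1)*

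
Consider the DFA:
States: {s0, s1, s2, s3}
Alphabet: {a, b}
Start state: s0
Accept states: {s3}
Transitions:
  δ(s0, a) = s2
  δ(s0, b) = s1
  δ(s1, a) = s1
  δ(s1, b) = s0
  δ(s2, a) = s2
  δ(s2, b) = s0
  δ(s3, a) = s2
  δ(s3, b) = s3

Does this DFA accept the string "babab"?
Processing string "babab":
  s0 --b--> s1
  s1 --a--> s1
  s1 --b--> s0
  s0 --a--> s2
  s2 --b--> s0
Final state: s0
Accept states: {s3}
No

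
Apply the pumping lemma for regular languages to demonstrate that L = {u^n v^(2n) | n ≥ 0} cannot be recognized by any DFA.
Assume L is regular with pumping length p. Idea: pumping the u-block breaks the 1:2 ratio.
Choose s = u^p v^(2p) (length 3p ≥ p). By the pumping lemma, s = xyz with |xy| ≤ p, |y| > 0, so y = u^k with k ≥ 1. Then xy²z = u^(p+k) v^(2p). For this to be in L we would need 2p = 2(p+k), i.e. 2k = 0, contradicting k ≥ 1. So xy²z ∉ L.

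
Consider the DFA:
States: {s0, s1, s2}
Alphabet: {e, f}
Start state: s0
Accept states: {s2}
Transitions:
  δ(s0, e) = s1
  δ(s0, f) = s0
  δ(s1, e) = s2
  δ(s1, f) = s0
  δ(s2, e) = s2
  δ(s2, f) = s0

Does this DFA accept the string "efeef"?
Processing string "efeef":
  s0 --e--> s1
  s1 --f--> s0
  s0 --e--> s1
  s1 --e--> s2
  s2 --f--> s0
Final state: s0
Accept states: {s2}
No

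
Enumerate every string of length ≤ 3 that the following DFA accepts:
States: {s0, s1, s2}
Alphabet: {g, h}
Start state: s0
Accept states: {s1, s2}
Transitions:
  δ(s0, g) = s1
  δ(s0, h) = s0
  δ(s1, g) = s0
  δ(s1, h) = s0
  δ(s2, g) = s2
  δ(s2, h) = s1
g, hg, ggg, ghg, hhg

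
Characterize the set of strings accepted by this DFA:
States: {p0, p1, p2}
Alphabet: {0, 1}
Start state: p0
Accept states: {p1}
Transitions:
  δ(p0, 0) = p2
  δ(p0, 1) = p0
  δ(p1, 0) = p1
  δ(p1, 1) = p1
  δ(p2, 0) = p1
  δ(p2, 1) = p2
Testing a few strings:
  '010' → accept
  '0011' → accept
  '001' → accept
  '1' → reject
State roles: p0=zero 0's seen; p1=≥ two 0's seen; p2=one 0 seen
All binary strings containing at least two 0's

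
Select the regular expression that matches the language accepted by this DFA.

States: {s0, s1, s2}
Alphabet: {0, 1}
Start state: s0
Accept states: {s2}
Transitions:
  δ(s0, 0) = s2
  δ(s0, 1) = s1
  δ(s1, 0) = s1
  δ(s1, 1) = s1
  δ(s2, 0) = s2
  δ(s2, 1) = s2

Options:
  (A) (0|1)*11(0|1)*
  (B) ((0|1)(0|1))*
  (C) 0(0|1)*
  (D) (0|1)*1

Check each option against the DFA on short strings; one disagreement eliminates an option:
  (A) (0|1)*11(0|1)*: on '0' the DFA goes s0 → s2 and accepts (s2 ∈ Accept), but the regex does not match it → eliminate
  (B) ((0|1)(0|1))*: on ε the DFA stays in s0 and rejects (s0 ∉ Accept), but the regex matches it → eliminate
  (C) 0(0|1)*: agrees with the DFA on every string of length ≤ 6
  (D) (0|1)*1: on '0' the DFA goes s0 → s2 and accepts (s2 ∈ Accept), but the regex does not match it → eliminate
Only (C) is consistent with the DFA.
(C) 0(0|1)*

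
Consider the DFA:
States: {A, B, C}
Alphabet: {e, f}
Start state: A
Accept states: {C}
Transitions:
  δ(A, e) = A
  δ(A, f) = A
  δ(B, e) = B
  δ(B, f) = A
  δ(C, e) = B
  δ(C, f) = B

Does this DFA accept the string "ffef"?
Processing string "ffef":
  A --f--> A
  A --f--> A
  A --e--> A
  A --f--> A
Final state: A
Accept states: {C}
No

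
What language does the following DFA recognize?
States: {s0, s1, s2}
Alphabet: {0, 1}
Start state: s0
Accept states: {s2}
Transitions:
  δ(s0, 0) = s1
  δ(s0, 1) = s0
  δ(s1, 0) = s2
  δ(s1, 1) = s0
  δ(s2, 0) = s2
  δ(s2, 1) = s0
Testing a few strings:
  '101' → reject
  '000' → accept
  '111' → reject
  '0' → reject
State roles: s0=last symbol not 0; s1=one trailing 0; s2=two trailing 0's
All binary strings ending with 00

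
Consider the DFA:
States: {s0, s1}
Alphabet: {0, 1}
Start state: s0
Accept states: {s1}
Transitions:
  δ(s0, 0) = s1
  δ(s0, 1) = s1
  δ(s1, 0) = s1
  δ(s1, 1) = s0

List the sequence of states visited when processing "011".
read '0': s0 → s1
  read '1': s1 → s0
  read '1': s0 → s1
s0 -> s1 -> s0 -> s1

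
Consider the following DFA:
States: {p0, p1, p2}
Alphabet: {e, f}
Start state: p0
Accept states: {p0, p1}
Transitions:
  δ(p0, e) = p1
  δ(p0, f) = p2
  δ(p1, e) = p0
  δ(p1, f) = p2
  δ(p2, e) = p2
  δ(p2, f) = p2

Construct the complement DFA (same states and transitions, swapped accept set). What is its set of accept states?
Complement accept states = All states \ Original accept states
= {p0, p1, p2} \ {p0, p1}
{p2}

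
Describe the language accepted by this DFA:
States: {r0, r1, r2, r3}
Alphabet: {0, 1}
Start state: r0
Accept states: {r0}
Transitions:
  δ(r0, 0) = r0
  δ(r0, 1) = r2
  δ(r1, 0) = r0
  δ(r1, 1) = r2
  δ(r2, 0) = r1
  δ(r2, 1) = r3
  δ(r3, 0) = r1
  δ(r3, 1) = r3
Testing a few strings:
  '0' → accept
  '110' → reject
  '1' → reject
  '000' → accept
State roles: r0=value ≡ 0 (mod 4); r1=value ≡ 2 (mod 4); r2=value ≡ 1 (mod 4); r3=value ≡ 3 (mod 4)
All binary strings representing a multiple of 4 (read in base 2; leading zeros allowed and ε counts as 0)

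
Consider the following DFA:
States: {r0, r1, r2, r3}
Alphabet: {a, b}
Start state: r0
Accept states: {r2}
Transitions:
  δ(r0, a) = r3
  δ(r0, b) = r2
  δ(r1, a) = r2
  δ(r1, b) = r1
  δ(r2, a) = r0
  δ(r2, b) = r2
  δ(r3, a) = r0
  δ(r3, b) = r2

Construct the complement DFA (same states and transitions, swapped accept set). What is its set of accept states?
Complement accept states = All states \ Original accept states
= {r0, r1, r2, r3} \ {r2}
{r0, r1, r3}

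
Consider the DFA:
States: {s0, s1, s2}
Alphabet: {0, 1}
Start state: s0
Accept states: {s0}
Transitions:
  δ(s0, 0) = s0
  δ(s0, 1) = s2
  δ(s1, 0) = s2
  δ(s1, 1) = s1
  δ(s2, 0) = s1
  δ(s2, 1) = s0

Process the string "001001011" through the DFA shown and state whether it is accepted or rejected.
Processing string "001001011":
  s0 --0--> s0
  s0 --0--> s0
  s0 --1--> s2
  s2 --0--> s1
  s1 --0--> s2
  s2 --1--> s0
  s0 --0--> s0
  s0 --1--> s2
  s2 --1--> s0
Final state: s0
Accept states: {s0}
Yes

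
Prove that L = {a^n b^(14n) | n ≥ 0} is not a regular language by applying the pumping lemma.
Assume L is regular with pumping length p. Idea: pumping the a-block breaks the 1:14 ratio.
Choose s = a^p b^(14p) (length 15p ≥ p). By the pumping lemma, s = xyz with |xy| ≤ p, |y| > 0, so y = a^k with k ≥ 1. Then xy²z = a^(p+k) b^(14p). For this to be in L we would need 14p = 14(p+k), i.e. 14k = 0, contradicting k ≥ 1. So xy²z ∉ L.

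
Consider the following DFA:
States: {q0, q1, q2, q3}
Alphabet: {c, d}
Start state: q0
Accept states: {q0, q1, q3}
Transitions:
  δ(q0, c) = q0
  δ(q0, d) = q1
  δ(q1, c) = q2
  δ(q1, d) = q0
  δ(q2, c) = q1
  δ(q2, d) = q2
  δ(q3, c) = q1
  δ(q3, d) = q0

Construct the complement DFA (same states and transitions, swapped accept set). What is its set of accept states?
Complement accept states = All states \ Original accept states
= {q0, q1, q2, q3} \ {q0, q1, q3}
{q2}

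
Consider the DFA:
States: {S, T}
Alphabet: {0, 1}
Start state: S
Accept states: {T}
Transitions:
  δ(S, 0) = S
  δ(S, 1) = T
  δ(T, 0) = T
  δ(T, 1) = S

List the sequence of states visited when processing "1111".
read '1': S → T
  read '1': T → S
  read '1': S → T
  read '1': T → S
S -> T -> S -> T -> S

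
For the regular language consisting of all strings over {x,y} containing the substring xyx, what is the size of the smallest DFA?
By Myhill–Nerode, count the distinguishable equivalence classes: 4 classes — one per longest suffix of the input that is a prefix of 'xyx' (lengths 0 through 2), plus an absorbing 'already seen xyx' class.
4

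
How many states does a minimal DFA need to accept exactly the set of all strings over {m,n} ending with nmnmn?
By Myhill–Nerode, count the distinguishable equivalence classes: 6 classes — one per longest suffix of the input that is a prefix of 'nmnmn' (lengths 0 through 5); only the length-5 class is accepting.
6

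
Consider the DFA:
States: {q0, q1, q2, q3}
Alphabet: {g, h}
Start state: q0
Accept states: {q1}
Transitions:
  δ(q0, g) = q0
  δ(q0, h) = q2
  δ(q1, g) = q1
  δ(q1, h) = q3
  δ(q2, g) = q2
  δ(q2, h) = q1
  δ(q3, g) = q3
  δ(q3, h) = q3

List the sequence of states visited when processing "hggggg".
read 'h': q0 → q2
  read 'g': q2 → q2
  read 'g': q2 → q2
  read 'g': q2 → q2
  read 'g': q2 → q2
  read 'g': q2 → q2
q0 -> q2 -> q2 -> q2 -> q2 -> q2 -> q2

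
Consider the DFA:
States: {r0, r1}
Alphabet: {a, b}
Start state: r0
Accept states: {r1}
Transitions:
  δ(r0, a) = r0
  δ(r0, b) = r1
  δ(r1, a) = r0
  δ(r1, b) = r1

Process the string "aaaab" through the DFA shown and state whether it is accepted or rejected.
Processing string "aaaab":
  r0 --a--> r0
  r0 --a--> r0
  r0 --a--> r0
  r0 --a--> r0
  r0 --b--> r1
Final state: r1
Accept states: {r1}
Yes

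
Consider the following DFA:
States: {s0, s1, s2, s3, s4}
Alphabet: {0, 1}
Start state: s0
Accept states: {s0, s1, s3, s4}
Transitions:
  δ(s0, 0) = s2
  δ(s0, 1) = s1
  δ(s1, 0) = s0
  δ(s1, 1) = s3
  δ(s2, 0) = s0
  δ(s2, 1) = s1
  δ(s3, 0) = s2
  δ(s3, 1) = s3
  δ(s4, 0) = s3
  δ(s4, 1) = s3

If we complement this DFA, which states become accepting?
Complement accept states = All states \ Original accept states
= {s0, s1, s2, s3, s4} \ {s0, s1, s3, s4}
{s2}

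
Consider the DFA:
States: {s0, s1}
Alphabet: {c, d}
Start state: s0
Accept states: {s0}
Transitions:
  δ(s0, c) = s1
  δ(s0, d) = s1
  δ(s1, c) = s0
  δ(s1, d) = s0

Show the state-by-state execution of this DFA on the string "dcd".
read 'd': s0 → s1
  read 'c': s1 → s0
  read 'd': s0 → s1
s0 -> s1 -> s0 -> s1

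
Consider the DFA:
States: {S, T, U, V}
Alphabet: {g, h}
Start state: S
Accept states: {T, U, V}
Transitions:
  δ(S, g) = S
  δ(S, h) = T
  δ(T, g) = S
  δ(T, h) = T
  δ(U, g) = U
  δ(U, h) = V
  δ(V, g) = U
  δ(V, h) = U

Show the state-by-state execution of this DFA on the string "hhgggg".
read 'h': S → T
  read 'h': T → T
  read 'g': T → S
  read 'g': S → S
  read 'g': S → S
  read 'g': S → S
S -> T -> T -> S -> S -> S -> S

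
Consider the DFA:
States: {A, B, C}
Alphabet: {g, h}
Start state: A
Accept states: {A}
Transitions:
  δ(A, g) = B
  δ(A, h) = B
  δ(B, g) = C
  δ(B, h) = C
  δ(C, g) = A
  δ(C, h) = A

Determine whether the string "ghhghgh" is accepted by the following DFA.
Processing string "ghhghgh":
  A --g--> B
  B --h--> C
  C --h--> A
  A --g--> B
  B --h--> C
  C --g--> A
  A --h--> B
Final state: B
Accept states: {A}
No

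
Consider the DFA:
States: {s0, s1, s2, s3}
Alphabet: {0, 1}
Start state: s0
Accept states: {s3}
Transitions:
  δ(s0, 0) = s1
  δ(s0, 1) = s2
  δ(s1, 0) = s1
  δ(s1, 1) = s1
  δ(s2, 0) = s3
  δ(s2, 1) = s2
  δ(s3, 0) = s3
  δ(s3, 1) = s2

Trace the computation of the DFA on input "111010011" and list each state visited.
read '1': s0 → s2
  read '1': s2 → s2
  read '1': s2 → s2
  read '0': s2 → s3
  read '1': s3 → s2
  read '0': s2 → s3
  read '0': s3 → s3
  read '1': s3 → s2
  read '1': s2 → s2
s0 -> s2 -> s2 -> s2 -> s3 -> s2 -> s3 -> s3 -> s2 -> s2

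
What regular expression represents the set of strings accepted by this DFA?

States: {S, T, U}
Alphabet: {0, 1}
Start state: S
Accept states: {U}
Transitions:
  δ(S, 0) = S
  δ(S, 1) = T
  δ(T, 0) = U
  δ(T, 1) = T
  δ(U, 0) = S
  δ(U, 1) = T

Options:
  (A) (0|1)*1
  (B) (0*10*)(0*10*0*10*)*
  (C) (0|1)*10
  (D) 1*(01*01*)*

Check each option against the DFA on short strings; one disagreement eliminates an option:
  (A) (0|1)*1: on '1' the DFA goes S → T and rejects (T ∉ Accept), but the regex matches it → eliminate
  (B) (0*10*)(0*10*0*10*)*: on '1' the DFA goes S → T and rejects (T ∉ Accept), but the regex matches it → eliminate
  (C) (0|1)*10: agrees with the DFA on every string of length ≤ 6
  (D) 1*(01*01*)*: on ε the DFA stays in S and rejects (S ∉ Accept), but the regex matches it → eliminate
Only (C) is consistent with the DFA.
(C) (0|1)*10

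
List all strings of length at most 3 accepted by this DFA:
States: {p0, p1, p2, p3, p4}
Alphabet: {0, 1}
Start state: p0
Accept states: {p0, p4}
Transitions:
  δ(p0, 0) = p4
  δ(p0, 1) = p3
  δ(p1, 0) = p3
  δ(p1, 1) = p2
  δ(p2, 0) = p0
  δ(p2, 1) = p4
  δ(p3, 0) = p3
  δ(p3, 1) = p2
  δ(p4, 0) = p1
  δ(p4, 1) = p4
ε, 0, 01, 011, 110, 111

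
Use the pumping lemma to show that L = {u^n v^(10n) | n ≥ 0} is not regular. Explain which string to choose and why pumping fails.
Assume L is regular with pumping length p. Idea: pumping the u-block breaks the 1:10 ratio.
Choose s = u^p v^(10p) (length 11p ≥ p). By the pumping lemma, s = xyz with |xy| ≤ p, |y| > 0, so y = u^k with k ≥ 1. Then xy²z = u^(p+k) v^(10p). For this to be in L we would need 10p = 10(p+k), i.e. 10k = 0, contradicting k ≥ 1. So xy²z ∉ L.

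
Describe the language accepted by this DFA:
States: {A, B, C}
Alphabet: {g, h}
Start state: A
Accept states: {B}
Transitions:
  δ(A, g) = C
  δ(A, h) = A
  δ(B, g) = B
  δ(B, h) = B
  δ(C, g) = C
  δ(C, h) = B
Testing a few strings:
  'hgg' → reject
  'hhgh' → accept
  'hh' → reject
  'h' → reject
State roles: A=no g seen yet; B=substring gh seen; C=seen a g, waiting for h
All strings over {g,h} containing the substring gh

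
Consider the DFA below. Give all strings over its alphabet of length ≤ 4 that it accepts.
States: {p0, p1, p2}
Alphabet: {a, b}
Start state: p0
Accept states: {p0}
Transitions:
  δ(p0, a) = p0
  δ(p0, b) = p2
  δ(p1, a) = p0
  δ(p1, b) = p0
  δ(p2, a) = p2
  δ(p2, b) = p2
ε, a, aa, aaa, aaaa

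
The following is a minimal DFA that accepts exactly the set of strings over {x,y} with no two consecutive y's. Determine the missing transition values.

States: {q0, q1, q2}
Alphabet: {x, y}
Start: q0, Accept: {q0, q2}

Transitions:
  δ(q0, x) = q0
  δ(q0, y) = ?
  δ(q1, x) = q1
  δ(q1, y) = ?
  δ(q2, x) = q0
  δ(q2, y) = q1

From the language and accept set, identify what each state tracks — q0: last symbol not y (ok); q1: saw yy (dead); q2: last symbol y (ok).
Each missing δ(q, a) is the state matching the new tracked value after reading a.
δ(q0, y) = q2; δ(q1, y) = q1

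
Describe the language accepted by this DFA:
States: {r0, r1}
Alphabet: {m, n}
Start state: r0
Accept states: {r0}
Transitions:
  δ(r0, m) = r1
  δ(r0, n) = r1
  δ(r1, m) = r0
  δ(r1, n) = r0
Testing a few strings:
  'mn' → accept
  'nnn' → reject
  'mmn' → reject
  'mnn' → reject
State roles: r0=even length so far; r1=odd length so far
All strings over {m,n} of even length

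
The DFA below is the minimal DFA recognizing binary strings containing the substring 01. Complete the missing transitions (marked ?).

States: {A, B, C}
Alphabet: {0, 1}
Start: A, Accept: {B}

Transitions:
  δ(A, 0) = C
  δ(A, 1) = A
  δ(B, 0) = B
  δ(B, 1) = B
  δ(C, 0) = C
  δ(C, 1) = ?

From the language and accept set, identify what each state tracks — A: no 0 seen yet; B: substring 01 seen; C: seen a 0, waiting for 1.
Each missing δ(q, a) is the state matching the new tracked value after reading a.
δ(C, 1) = B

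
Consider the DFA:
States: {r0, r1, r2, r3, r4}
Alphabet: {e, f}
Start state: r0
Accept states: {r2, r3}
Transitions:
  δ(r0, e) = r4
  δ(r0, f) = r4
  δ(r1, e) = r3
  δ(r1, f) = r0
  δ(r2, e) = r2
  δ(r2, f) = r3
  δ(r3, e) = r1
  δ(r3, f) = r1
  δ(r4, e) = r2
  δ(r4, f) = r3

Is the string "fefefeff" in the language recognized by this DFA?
Processing string "fefefeff":
  r0 --f--> r4
  r4 --e--> r2
  r2 --f--> r3
  r3 --e--> r1
  r1 --f--> r0
  r0 --e--> r4
  r4 --f--> r3
  r3 --f--> r1
Final state: r1
Accept states: {r2, r3}
No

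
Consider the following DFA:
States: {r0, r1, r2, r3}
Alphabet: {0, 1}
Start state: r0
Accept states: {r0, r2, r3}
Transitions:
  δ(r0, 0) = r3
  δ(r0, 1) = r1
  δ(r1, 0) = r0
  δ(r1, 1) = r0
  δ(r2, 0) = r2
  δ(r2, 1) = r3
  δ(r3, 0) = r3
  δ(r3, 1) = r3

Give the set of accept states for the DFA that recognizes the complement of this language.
Complement accept states = All states \ Original accept states
= {r0, r1, r2, r3} \ {r0, r2, r3}
{r1}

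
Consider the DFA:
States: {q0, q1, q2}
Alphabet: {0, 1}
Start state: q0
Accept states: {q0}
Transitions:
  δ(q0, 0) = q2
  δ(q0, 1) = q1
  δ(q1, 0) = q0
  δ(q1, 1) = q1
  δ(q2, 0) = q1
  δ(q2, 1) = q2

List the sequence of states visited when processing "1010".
read '1': q0 → q1
  read '0': q1 → q0
  read '1': q0 → q1
  read '0': q1 → q0
q0 -> q1 -> q0 -> q1 -> q0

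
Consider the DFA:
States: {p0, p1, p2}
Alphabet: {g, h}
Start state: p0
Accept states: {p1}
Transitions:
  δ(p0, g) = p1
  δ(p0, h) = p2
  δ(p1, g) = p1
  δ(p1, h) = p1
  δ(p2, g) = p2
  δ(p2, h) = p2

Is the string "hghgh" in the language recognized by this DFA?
Processing string "hghgh":
  p0 --h--> p2
  p2 --g--> p2
  p2 --h--> p2
  p2 --g--> p2
  p2 --h--> p2
Final state: p2
Accept states: {p1}
No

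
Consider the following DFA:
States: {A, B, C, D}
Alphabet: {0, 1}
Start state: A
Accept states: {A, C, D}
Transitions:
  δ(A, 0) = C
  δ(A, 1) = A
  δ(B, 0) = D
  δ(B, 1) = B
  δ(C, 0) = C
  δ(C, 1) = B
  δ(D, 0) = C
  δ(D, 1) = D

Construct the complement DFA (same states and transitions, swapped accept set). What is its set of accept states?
Complement accept states = All states \ Original accept states
= {A, B, C, D} \ {A, C, D}
{B}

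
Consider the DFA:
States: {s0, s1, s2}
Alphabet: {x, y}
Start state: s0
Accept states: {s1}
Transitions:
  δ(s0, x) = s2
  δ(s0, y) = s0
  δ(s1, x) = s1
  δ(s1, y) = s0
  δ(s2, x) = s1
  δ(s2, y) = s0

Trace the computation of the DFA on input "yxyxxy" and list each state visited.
read 'y': s0 → s0
  read 'x': s0 → s2
  read 'y': s2 → s0
  read 'x': s0 → s2
  read 'x': s2 → s1
  read 'y': s1 → s0
s0 -> s0 -> s2 -> s0 -> s2 -> s1 -> s0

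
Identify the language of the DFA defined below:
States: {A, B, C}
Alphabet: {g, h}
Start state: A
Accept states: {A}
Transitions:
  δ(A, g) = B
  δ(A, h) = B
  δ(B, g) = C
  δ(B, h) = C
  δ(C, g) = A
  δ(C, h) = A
Testing a few strings:
  'gggh' → reject
  'h' → reject
  'gh' → reject
  'hghh' → reject
State roles: A=length ≡ 0 (mod 3); B=length ≡ 1 (mod 3); C=length ≡ 2 (mod 3)
All strings over {g,h} whose length is a multiple of 3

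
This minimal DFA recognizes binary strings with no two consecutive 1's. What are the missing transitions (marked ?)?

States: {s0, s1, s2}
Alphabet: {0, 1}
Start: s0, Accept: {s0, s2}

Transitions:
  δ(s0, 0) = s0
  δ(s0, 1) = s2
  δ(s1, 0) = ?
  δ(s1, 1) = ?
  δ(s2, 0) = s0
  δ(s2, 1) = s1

From the language and accept set, identify what each state tracks — s0: last symbol not 1 (ok); s1: saw 11 (dead); s2: last symbol 1 (ok).
Each missing δ(q, a) is the state matching the new tracked value after reading a.
δ(s1, 0) = s1; δ(s1, 1) = s1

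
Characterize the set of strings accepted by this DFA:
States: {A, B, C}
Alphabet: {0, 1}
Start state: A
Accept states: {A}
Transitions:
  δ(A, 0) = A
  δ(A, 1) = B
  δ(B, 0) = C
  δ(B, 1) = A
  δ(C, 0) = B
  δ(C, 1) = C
Testing a few strings:
  '1001' → accept
  '1' → reject
  '11' → accept
  '0110' → accept
State roles: A=value ≡ 0 (mod 3); B=value ≡ 1 (mod 3); C=value ≡ 2 (mod 3)
All binary strings representing a multiple of 3 (read in base 2; leading zeros allowed and ε counts as 0)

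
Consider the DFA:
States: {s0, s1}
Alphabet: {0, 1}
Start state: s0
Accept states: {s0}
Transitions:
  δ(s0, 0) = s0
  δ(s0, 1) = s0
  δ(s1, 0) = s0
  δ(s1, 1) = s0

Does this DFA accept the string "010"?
Processing string "010":
  s0 --0--> s0
  s0 --1--> s0
  s0 --0--> s0
Final state: s0
Accept states: {s0}
Yes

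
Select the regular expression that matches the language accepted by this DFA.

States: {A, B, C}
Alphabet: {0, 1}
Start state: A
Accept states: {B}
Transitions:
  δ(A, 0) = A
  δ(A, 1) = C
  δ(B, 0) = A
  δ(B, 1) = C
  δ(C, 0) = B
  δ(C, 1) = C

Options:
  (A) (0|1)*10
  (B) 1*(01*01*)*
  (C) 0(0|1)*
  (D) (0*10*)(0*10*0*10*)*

Check each option against the DFA on short strings; one disagreement eliminates an option:
  (A) (0|1)*10: agrees with the DFA on every string of length ≤ 6
  (B) 1*(01*01*)*: on ε the DFA stays in A and rejects (A ∉ Accept), but the regex matches it → eliminate
  (C) 0(0|1)*: on '0' the DFA goes A → A and rejects (A ∉ Accept), but the regex matches it → eliminate
  (D) (0*10*)(0*10*0*10*)*: on '1' the DFA goes A → C and rejects (C ∉ Accept), but the regex matches it → eliminate
Only (A) is consistent with the DFA.
(A) (0|1)*10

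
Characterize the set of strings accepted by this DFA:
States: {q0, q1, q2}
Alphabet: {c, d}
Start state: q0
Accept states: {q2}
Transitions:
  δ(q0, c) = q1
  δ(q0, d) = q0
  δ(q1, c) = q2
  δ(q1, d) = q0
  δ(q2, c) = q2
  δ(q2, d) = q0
Testing a few strings:
  'dcd' → reject
  'dc' → reject
  'ddc' → reject
  'c' → reject
State roles: q0=last symbol not c; q1=one trailing c; q2=two trailing c's
All strings over {c,d} ending with cc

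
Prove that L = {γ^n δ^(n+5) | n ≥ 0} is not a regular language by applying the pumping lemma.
Assume L is regular with pumping length p. Idea: pumping the γ-block breaks the fixed offset of 5.
Choose s = γ^p δ^(p+5) ∈ L. By the pumping lemma, s = xyz with |xy| ≤ p, |y| > 0, so y = γ^k with k ≥ 1. Then xy²z = γ^(p+k) δ^(p+5). For this to be in L we would need p+5 = (p+k)+5, i.e. k = 0, contradicting k ≥ 1. So xy²z ∉ L.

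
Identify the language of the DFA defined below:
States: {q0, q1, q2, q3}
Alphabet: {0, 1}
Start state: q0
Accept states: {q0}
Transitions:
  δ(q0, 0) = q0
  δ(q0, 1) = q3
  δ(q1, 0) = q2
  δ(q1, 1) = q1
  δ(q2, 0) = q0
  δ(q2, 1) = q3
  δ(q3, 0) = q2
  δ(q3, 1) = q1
Testing a few strings:
  '1' → reject
  '000' → accept
  '0110' → reject
  '101' → reject
State roles: q0=value ≡ 0 (mod 4); q1=value ≡ 3 (mod 4); q2=value ≡ 2 (mod 4); q3=value ≡ 1 (mod 4)
All binary strings representing a multiple of 4 (read in base 2; leading zeros allowed and ε counts as 0)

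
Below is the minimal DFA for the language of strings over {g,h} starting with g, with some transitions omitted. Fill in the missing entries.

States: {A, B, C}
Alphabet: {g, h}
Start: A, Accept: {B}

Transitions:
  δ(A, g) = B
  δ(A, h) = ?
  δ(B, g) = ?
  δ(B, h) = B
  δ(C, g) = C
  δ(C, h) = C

From the language and accept set, identify what each state tracks — A: no input read; B: started with g; C: started with h (dead).
Each missing δ(q, a) is the state matching the new tracked value after reading a.
δ(A, h) = C; δ(B, g) = B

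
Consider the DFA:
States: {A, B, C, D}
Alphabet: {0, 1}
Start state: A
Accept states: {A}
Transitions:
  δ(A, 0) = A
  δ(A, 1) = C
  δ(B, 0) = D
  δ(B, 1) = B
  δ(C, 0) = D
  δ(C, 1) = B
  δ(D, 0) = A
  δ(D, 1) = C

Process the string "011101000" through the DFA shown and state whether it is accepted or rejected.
Processing string "011101000":
  A --0--> A
  A --1--> C
  C --1--> B
  B --1--> B
  B --0--> D
  D --1--> C
  C --0--> D
  D --0--> A
  A --0--> A
Final state: A
Accept states: {A}
Yes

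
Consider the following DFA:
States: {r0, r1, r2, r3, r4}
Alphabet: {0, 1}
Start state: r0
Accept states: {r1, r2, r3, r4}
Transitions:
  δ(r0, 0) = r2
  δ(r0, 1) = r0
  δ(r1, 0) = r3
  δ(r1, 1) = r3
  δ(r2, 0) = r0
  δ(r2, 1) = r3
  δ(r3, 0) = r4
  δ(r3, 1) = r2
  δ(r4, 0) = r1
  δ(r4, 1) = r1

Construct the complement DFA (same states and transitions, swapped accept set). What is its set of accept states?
Complement accept states = All states \ Original accept states
= {r0, r1, r2, r3, r4} \ {r1, r2, r3, r4}
{r0}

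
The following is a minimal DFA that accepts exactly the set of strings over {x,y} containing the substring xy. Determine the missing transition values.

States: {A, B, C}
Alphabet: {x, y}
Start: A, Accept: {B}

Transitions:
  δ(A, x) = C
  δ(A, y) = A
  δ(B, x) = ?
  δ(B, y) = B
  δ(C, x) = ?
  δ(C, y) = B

From the language and accept set, identify what each state tracks — A: no x seen yet; B: substring xy seen; C: seen a x, waiting for y.
Each missing δ(q, a) is the state matching the new tracked value after reading a.
δ(B, x) = B; δ(C, x) = C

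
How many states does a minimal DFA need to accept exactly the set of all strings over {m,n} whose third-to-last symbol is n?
By Myhill–Nerode, count the distinguishable equivalence classes: 2^3 = 8 classes — the DFA must remember the last 3 symbols read; every pair of distinct length-3 suffixes is distinguishable by some continuation.
8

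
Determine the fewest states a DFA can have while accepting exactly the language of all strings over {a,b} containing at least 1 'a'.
By Myhill–Nerode, count the distinguishable equivalence classes: 2 classes — having seen 0, or ≥1 copies of 'a'; any two classes i < j (j ≤ 1) are distinguished by the string a^(1−j), which takes class j to 1 copy (accepted) but leaves class i below 1 (rejected).
2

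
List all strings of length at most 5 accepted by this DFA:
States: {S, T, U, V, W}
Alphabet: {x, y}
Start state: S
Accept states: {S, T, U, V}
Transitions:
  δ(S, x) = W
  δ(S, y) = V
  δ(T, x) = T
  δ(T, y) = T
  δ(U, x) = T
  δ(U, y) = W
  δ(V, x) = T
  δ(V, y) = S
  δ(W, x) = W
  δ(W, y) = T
ε, y, xy, yx, yy, xxy, xyx, xyy, yxx, yxy, yyy, xxxy, xxyx, xxyy, xyxx, xyxy, xyyx, xyyy, yxxx, yxxy, yxyx, yxyy, yyxy, yyyx, yyyy, xxxxy, xxxyx, xxxyy, xxyxx, xxyxy, xxyyx, xxyyy, xyxxx, xyxxy, xyxyx, xyxyy, xyyxx, xyyxy, xyyyx, xyyyy, yxxxx, yxxxy, yxxyx, yxxyy, yxyxx, yxyxy, yxyyx, yxyyy, yyxxy, yyxyx, yyxyy, yyyxx, yyyxy, yyyyy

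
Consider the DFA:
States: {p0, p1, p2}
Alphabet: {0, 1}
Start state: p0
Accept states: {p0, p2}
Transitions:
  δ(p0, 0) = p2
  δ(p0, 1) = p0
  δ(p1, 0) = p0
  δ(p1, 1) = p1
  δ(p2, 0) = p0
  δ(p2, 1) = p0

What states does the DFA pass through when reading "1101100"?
read '1': p0 → p0
  read '1': p0 → p0
  read '0': p0 → p2
  read '1': p2 → p0
  read '1': p0 → p0
  read '0': p0 → p2
  read '0': p2 → p0
p0 -> p0 -> p0 -> p2 -> p0 -> p0 -> p2 -> p0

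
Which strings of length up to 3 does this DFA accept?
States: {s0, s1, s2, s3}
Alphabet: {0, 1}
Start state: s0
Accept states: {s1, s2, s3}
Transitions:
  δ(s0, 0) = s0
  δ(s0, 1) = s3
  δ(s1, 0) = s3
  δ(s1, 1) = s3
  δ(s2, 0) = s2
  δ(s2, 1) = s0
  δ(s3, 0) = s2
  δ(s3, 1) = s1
1, 01, 10, 11, 001, 010, 011, 100, 110, 111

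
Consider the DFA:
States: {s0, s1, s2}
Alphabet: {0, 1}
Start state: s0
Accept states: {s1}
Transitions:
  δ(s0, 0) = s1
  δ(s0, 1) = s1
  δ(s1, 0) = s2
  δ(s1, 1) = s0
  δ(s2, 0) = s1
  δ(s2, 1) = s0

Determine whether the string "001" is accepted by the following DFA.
Processing string "001":
  s0 --0--> s1
  s1 --0--> s2
  s2 --1--> s0
Final state: s0
Accept states: {s1}
No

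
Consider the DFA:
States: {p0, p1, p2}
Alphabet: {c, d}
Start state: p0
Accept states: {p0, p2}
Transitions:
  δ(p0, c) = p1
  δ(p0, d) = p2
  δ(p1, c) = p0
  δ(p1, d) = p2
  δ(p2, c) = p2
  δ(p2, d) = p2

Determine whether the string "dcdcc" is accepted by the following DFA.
Processing string "dcdcc":
  p0 --d--> p2
  p2 --c--> p2
  p2 --d--> p2
  p2 --c--> p2
  p2 --c--> p2
Final state: p2
Accept states: {p0, p2}
Yes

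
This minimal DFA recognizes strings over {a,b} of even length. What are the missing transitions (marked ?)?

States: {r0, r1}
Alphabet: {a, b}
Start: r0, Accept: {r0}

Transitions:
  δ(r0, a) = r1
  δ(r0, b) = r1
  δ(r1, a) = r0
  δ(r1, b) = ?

From the language and accept set, identify what each state tracks — r0: even length so far; r1: odd length so far.
Each missing δ(q, a) is the state matching the new tracked value after reading a.
δ(r1, b) = r0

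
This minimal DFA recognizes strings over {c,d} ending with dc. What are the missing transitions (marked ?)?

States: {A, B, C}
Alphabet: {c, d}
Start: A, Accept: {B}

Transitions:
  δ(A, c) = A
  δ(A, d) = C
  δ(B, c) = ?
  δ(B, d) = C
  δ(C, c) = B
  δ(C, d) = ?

From the language and accept set, identify what each state tracks — A: no suffix match; B: suffix is dc; C: one trailing d.
Each missing δ(q, a) is the state matching the new tracked value after reading a.
δ(B, c) = A; δ(C, d) = C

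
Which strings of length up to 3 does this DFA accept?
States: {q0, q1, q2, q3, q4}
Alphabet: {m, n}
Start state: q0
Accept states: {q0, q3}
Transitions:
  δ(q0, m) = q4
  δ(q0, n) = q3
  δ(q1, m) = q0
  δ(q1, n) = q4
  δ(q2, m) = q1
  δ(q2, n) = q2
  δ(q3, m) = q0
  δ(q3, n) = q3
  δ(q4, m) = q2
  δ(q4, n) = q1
ε, n, nm, nn, mnm, nmn, nnm, nnn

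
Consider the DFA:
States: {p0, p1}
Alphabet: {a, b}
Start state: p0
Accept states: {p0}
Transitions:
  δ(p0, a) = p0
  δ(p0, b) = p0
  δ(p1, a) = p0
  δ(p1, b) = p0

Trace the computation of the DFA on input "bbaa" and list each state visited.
read 'b': p0 → p0
  read 'b': p0 → p0
  read 'a': p0 → p0
  read 'a': p0 → p0
p0 -> p0 -> p0 -> p0 -> p0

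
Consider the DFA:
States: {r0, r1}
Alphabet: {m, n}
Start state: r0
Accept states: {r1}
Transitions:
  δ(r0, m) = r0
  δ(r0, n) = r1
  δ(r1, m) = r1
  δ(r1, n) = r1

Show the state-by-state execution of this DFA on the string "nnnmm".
read 'n': r0 → r1
  read 'n': r1 → r1
  read 'n': r1 → r1
  read 'm': r1 → r1
  read 'm': r1 → r1
r0 -> r1 -> r1 -> r1 -> r1 -> r1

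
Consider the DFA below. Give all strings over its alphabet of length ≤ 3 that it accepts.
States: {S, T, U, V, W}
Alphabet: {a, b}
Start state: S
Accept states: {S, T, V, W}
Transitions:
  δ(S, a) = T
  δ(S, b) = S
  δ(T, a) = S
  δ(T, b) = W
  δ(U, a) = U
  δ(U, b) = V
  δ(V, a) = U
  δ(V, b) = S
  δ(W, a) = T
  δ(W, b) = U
ε, a, b, aa, ab, ba, bb, aaa, aab, aba, baa, bab, bba, bbb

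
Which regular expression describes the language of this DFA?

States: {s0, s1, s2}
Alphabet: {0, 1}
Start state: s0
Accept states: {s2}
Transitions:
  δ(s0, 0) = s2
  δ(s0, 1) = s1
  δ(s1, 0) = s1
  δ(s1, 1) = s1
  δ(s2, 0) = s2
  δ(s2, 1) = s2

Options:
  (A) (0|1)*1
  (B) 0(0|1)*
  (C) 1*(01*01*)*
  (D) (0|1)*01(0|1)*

Check each option against the DFA on short strings; one disagreement eliminates an option:
  (A) (0|1)*1: on '0' the DFA goes s0 → s2 and accepts (s2 ∈ Accept), but the regex does not match it → eliminate
  (B) 0(0|1)*: agrees with the DFA on every string of length ≤ 6
  (C) 1*(01*01*)*: on ε the DFA stays in s0 and rejects (s0 ∉ Accept), but the regex matches it → eliminate
  (D) (0|1)*01(0|1)*: on '0' the DFA goes s0 → s2 and accepts (s2 ∈ Accept), but the regex does not match it → eliminate
Only (B) is consistent with the DFA.
(B) 0(0|1)*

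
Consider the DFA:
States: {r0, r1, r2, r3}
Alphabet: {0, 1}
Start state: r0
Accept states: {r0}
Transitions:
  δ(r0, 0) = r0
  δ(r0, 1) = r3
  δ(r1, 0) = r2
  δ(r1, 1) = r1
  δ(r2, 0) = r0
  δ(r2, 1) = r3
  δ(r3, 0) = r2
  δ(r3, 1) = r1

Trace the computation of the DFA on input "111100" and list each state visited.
read '1': r0 → r3
  read '1': r3 → r1
  read '1': r1 → r1
  read '1': r1 → r1
  read '0': r1 → r2
  read '0': r2 → r0
r0 -> r3 -> r1 -> r1 -> r1 -> r2 -> r0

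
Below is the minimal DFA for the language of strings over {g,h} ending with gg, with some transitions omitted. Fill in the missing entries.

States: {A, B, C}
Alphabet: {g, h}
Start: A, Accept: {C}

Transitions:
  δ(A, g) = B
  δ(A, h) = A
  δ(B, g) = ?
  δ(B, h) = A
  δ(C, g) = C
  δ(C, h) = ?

From the language and accept set, identify what each state tracks — A: last symbol not g; B: one trailing g; C: two trailing g's.
Each missing δ(q, a) is the state matching the new tracked value after reading a.
δ(B, g) = C; δ(C, h) = A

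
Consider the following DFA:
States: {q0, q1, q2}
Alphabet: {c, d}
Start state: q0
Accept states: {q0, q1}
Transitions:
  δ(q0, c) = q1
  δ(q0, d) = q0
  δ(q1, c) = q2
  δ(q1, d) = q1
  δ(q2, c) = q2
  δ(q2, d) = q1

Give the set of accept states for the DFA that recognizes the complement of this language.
Complement accept states = All states \ Original accept states
= {q0, q1, q2} \ {q0, q1}
{q2}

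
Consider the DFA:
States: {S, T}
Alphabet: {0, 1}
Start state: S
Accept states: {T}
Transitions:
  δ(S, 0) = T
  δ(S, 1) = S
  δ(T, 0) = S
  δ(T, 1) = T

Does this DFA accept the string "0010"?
Processing string "0010":
  S --0--> T
  T --0--> S
  S --1--> S
  S --0--> T
Final state: T
Accept states: {T}
Yes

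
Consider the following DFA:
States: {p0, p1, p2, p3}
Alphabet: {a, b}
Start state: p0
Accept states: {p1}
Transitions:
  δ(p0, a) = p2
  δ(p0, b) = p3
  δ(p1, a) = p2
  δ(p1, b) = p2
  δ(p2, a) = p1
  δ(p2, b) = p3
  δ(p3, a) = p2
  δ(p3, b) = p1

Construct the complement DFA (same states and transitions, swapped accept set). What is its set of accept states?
Complement accept states = All states \ Original accept states
= {p0, p1, p2, p3} \ {p1}
{p0, p2, p3}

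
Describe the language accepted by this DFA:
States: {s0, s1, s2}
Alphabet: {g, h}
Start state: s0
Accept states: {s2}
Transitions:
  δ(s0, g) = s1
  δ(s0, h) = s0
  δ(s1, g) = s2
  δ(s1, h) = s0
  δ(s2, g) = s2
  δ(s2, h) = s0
Testing a few strings:
  'hhh' → reject
  'hh' → reject
  'h' → reject
  'ggg' → accept
State roles: s0=last symbol not g; s1=one trailing g; s2=two trailing g's
All strings over {g,h} ending with gg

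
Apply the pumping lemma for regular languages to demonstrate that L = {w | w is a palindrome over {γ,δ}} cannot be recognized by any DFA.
Assume L is regular with pumping length p. Idea: pumping the leading γ-block breaks the symmetry.
Choose s = γ^p δ γ^p (a palindrome of length 2p+1 ≥ p). By the pumping lemma, s = xyz with |xy| ≤ p, |y| > 0, so y = γ^k with k > 0 (xy lies entirely in the first γ^p). Then xy²z = γ^(p+k) δ γ^p, which is not a palindrome since p+k ≠ p.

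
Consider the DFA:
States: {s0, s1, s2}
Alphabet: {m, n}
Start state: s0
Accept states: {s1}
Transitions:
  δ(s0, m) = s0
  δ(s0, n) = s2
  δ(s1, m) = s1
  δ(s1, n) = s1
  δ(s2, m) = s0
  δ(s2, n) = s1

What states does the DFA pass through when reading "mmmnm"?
read 'm': s0 → s0
  read 'm': s0 → s0
  read 'm': s0 → s0
  read 'n': s0 → s2
  read 'm': s2 → s0
s0 -> s0 -> s0 -> s0 -> s2 -> s0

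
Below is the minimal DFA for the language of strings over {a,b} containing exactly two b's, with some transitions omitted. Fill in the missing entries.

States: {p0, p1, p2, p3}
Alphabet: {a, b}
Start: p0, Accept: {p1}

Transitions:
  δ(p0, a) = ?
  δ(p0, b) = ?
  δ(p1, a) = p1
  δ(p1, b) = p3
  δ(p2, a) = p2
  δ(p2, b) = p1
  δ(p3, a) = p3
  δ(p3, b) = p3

From the language and accept set, identify what each state tracks — p0: zero b's; p1: two b's; p2: one b; p3: ≥ three b's (dead).
Each missing δ(q, a) is the state matching the new tracked value after reading a.
δ(p0, a) = p0; δ(p0, b) = p2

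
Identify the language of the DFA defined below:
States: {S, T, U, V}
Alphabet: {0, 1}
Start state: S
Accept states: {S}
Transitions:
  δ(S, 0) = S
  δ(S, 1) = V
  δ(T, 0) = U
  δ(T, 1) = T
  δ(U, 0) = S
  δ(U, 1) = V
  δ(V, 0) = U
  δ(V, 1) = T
Testing a few strings:
  '1111' → reject
  '000' → accept
  '0110' → reject
  '110' → reject
State roles: S=value ≡ 0 (mod 4); T=value ≡ 3 (mod 4); U=value ≡ 2 (mod 4); V=value ≡ 1 (mod 4)
All binary strings representing a multiple of 4 (read in base 2; leading zeros allowed and ε counts as 0)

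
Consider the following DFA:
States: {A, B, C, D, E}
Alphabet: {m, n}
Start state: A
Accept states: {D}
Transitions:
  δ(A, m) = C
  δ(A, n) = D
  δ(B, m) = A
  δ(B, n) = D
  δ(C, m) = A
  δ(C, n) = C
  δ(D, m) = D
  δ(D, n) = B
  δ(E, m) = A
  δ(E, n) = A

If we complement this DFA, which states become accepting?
Complement accept states = All states \ Original accept states
= {A, B, C, D, E} \ {D}
{A, B, C, E}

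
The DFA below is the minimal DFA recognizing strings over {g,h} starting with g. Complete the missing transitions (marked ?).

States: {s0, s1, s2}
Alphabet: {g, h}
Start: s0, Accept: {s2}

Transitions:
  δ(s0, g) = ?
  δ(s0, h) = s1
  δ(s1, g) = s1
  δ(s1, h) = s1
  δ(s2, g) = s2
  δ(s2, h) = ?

From the language and accept set, identify what each state tracks — s0: no input read; s1: started with h (dead); s2: started with g.
Each missing δ(q, a) is the state matching the new tracked value after reading a.
δ(s0, g) = s2; δ(s2, h) = s2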